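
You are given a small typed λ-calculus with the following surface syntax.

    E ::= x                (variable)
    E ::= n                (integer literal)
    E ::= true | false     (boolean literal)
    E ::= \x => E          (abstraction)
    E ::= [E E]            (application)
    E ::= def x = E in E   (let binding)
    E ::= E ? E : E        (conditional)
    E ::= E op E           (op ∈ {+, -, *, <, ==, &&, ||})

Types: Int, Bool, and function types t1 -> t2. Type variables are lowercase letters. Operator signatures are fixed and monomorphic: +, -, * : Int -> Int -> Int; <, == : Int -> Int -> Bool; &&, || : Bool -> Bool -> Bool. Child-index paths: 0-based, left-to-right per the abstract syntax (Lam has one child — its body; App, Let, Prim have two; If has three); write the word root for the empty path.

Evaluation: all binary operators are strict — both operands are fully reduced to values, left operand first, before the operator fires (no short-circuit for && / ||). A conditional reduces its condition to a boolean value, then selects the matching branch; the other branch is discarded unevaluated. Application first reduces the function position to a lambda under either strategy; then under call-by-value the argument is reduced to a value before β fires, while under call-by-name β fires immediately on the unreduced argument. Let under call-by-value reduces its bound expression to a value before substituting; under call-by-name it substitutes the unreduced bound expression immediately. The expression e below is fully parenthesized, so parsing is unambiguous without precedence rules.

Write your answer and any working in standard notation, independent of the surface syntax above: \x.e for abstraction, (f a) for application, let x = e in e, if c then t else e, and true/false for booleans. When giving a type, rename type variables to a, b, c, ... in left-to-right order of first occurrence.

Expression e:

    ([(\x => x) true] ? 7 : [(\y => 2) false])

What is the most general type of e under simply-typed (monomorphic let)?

Answer: Int

Trace:
x : a
\x._ : a -> a
  unify a -> a ~ Bool -> b
  unify a ~ Bool
  unify Bool ~ b
_ _ : Bool
  unify Bool ~ Bool
\y._ : c -> Int
  unify c -> Int ~ Bool -> d
  unify c ~ Bool
  unify Int ~ d
_ _ : Int
  unify Int ~ Int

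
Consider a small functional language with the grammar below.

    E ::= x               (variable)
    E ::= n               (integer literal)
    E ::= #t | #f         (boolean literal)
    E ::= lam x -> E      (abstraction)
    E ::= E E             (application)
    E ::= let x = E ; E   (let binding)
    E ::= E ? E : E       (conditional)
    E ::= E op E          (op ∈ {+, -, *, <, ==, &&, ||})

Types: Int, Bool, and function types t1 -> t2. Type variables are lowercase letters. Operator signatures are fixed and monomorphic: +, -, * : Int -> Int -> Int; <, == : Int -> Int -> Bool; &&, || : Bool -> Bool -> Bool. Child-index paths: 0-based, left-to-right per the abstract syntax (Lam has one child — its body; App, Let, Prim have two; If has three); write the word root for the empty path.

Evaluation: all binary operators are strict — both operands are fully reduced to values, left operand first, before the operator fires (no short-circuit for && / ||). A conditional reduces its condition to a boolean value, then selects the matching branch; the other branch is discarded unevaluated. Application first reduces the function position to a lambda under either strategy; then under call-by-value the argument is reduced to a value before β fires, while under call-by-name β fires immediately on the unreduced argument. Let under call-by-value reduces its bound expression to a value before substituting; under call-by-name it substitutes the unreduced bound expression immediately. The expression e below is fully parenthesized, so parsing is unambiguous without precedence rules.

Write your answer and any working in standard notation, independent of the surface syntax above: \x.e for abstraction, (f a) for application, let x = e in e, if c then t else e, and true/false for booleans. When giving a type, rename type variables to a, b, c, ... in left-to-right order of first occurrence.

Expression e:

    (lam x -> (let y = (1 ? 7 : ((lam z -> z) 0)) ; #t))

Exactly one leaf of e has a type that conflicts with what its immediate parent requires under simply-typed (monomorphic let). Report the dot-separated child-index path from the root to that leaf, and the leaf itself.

Working:
  unify Int ~ Bool
  FAIL: mismatch Int ~ Bool

Answer: 0.0.0 : 1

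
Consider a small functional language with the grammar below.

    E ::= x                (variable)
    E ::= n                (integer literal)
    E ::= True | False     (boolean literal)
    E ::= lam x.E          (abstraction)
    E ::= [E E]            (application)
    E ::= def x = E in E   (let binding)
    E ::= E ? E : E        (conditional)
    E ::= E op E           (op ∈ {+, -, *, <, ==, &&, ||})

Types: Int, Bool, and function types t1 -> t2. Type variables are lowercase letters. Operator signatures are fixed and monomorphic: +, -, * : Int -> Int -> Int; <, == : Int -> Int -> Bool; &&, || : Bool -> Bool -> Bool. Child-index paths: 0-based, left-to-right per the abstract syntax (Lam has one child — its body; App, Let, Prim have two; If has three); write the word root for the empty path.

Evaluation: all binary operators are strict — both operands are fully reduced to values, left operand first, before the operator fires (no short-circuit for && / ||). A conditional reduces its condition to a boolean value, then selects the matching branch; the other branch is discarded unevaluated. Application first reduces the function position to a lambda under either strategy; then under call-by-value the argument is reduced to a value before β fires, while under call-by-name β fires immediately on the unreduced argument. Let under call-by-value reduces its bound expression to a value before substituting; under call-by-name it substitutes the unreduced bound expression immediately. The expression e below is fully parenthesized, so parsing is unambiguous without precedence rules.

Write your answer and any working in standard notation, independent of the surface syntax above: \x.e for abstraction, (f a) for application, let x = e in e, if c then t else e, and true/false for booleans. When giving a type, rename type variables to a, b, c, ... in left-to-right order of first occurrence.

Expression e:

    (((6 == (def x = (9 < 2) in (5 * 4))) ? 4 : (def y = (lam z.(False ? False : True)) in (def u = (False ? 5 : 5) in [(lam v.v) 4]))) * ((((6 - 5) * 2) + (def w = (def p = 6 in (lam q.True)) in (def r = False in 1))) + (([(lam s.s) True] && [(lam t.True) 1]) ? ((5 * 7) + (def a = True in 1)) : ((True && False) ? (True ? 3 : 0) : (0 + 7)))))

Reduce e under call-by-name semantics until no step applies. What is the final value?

Answer: 156

Working:
step 0: ((if (6 == (let x = (9 < 2) in (5 * 4))) then 4 else (let y = (\z.(if false then false else true)) in (let u = (if false then 5 else 5) in ((\v.v) 4)))) * ((((6 - 5) * 2) + (let w = (let p = 6 in (\q.true)) in (let r = false in 1))) + (if (((\s.s) true) && ((\t.true) 1)) then ((5 * 7) + (let a = true in 1)) else (if (true && false) then (if true then 3 else 0) else (0 + 7)))))
step 1: [let@0.0.1] ((if (6 == (5 * 4)) then 4 else (let y = (\z.(if false then false else true)) in (let u = (if false then 5 else 5) in ((\v.v) 4)))) * ((((6 - 5) * 2) + (let w = (let p = 6 in (\q.true)) in (let r = false in 1))) + (if (((\s.s) true) && ((\t.true) 1)) then ((5 * 7) + (let a = true in 1)) else (if (true && false) then (if true then 3 else 0) else (0 + 7)))))
step 2: [delta@0.0.1] ((if (6 == 20) then 4 else (let y = (\z.(if false then false else true)) in (let u = (if false then 5 else 5) in ((\v.v) 4)))) * ((((6 - 5) * 2) + (let w = (let p = 6 in (\q.true)) in (let r = false in 1))) + (if (((\s.s) true) && ((\t.true) 1)) then ((5 * 7) + (let a = true in 1)) else (if (true && false) then (if true then 3 else 0) else (0 + 7)))))
step 3: [delta@0.0] ((if false then 4 else (let y = (\z.(if false then false else true)) in (let u = (if false then 5 else 5) in ((\v.v) 4)))) * ((((6 - 5) * 2) + (let w = (let p = 6 in (\q.true)) in (let r = false in 1))) + (if (((\s.s) true) && ((\t.true) 1)) then ((5 * 7) + (let a = true in 1)) else (if (true && false) then (if true then 3 else 0) else (0 + 7)))))
step 4: [if@0] ((let y = (\z.(if false then false else true)) in (let u = (if false then 5 else 5) in ((\v.v) 4))) * ((((6 - 5) * 2) + (let w = (let p = 6 in (\q.true)) in (let r = false in 1))) + (if (((\s.s) true) && ((\t.true) 1)) then ((5 * 7) + (let a = true in 1)) else (if (true && false) then (if true then 3 else 0) else (0 + 7)))))
step 5: [let@0] ((let u = (if false then 5 else 5) in ((\v.v) 4)) * ((((6 - 5) * 2) + (let w = (let p = 6 in (\q.true)) in (let r = false in 1))) + (if (((\s.s) true) && ((\t.true) 1)) then ((5 * 7) + (let a = true in 1)) else (if (true && false) then (if true then 3 else 0) else (0 + 7)))))
step 6: [let@0] (((\v.v) 4) * ((((6 - 5) * 2) + (let w = (let p = 6 in (\q.true)) in (let r = false in 1))) + (if (((\s.s) true) && ((\t.true) 1)) then ((5 * 7) + (let a = true in 1)) else (if (true && false) then (if true then 3 else 0) else (0 + 7)))))
step 7: [beta@0] (4 * ((((6 - 5) * 2) + (let w = (let p = 6 in (\q.true)) in (let r = false in 1))) + (if (((\s.s) true) && ((\t.true) 1)) then ((5 * 7) + (let a = true in 1)) else (if (true && false) then (if true then 3 else 0) else (0 + 7)))))
step 8: [delta@1.0.0.0] (4 * (((1 * 2) + (let w = (let p = 6 in (\q.true)) in (let r = false in 1))) + (if (((\s.s) true) && ((\t.true) 1)) then ((5 * 7) + (let a = true in 1)) else (if (true && false) then (if true then 3 else 0) else (0 + 7)))))
step 9: [delta@1.0.0] (4 * ((2 + (let w = (let p = 6 in (\q.true)) in (let r = false in 1))) + (if (((\s.s) true) && ((\t.true) 1)) then ((5 * 7) + (let a = true in 1)) else (if (true && false) then (if true then 3 else 0) else (0 + 7)))))
step 10: [let@1.0.1] (4 * ((2 + (let r = false in 1)) + (if (((\s.s) true) && ((\t.true) 1)) then ((5 * 7) + (let a = true in 1)) else (if (true && false) then (if true then 3 else 0) else (0 + 7)))))
step 11: [let@1.0.1] (4 * ((2 + 1) + (if (((\s.s) true) && ((\t.true) 1)) then ((5 * 7) + (let a = true in 1)) else (if (true && false) then (if true then 3 else 0) else (0 + 7)))))
step 12: [delta@1.0] (4 * (3 + (if (((\s.s) true) && ((\t.true) 1)) then ((5 * 7) + (let a = true in 1)) else (if (true && false) then (if true then 3 else 0) else (0 + 7)))))
step 13: [beta@1.1.0.0] (4 * (3 + (if (true && ((\t.true) 1)) then ((5 * 7) + (let a = true in 1)) else (if (true && false) then (if true then 3 else 0) else (0 + 7)))))
step 14: [beta@1.1.0.1] (4 * (3 + (if (true && true) then ((5 * 7) + (let a = true in 1)) else (if (true && false) then (if true then 3 else 0) else (0 + 7)))))
step 15: [delta@1.1.0] (4 * (3 + (if true then ((5 * 7) + (let a = true in 1)) else (if (true && false) then (if true then 3 else 0) else (0 + 7)))))
step 16: [if@1.1] (4 * (3 + ((5 * 7) + (let a = true in 1))))
step 17: [delta@1.1.0] (4 * (3 + (35 + (let a = true in 1))))
step 18: [let@1.1.1] (4 * (3 + (35 + 1)))
step 19: [delta@1.1] (4 * (3 + 36))
step 20: [delta@1] (4 * 39)
step 21: [delta@root] 156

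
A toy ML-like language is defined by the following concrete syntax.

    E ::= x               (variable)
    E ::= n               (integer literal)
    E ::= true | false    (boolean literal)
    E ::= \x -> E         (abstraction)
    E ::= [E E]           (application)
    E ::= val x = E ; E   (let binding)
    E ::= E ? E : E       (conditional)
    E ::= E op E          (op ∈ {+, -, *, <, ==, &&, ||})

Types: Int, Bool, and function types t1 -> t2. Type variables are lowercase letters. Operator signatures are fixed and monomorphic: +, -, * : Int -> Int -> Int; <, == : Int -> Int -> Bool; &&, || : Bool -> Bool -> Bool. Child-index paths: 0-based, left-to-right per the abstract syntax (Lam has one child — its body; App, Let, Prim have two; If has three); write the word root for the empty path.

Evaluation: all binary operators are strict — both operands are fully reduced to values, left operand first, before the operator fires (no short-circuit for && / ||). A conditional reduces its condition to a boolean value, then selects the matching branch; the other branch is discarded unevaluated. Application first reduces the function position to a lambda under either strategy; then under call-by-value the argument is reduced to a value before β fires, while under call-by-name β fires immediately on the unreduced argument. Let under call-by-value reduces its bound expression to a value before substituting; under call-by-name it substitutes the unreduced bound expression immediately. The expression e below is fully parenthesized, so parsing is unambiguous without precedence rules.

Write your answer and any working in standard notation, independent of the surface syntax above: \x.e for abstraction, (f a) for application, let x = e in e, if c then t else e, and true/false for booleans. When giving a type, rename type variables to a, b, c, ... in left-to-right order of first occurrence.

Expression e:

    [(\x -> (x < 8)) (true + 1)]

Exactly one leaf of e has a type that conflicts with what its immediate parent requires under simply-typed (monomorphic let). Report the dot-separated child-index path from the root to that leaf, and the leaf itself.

Derivation:
x : a
  unify a ~ Int
  unify Int ~ Int
\x._ : Int -> Bool
  unify Bool ~ Int
  FAIL: mismatch Bool ~ Int

Answer: 1.0 : true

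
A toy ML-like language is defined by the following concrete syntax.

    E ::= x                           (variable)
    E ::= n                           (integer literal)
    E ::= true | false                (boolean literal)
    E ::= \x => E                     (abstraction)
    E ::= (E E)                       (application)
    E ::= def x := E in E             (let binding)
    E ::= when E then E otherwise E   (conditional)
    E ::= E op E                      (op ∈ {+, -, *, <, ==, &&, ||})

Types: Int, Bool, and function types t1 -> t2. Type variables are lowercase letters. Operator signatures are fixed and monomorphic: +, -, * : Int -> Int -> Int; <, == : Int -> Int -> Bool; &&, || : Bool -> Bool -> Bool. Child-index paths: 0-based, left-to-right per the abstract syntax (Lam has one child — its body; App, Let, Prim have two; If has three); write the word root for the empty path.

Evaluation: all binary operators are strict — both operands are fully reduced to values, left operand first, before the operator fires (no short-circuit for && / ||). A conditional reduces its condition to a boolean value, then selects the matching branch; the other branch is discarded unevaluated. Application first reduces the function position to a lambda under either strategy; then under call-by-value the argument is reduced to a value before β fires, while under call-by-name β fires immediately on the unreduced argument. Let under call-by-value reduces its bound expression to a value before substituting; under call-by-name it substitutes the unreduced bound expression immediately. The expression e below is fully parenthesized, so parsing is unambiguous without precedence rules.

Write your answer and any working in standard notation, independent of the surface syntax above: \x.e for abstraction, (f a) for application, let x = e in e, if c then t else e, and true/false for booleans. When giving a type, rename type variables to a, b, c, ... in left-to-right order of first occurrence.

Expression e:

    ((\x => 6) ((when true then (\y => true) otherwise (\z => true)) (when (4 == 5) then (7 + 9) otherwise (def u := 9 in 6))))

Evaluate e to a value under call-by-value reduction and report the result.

Trace:
step 0: ((\x.6) ((if true then (\y.true) else (\z.true)) (if (4 == 5) then (7 + 9) else (let u = 9 in 6))))
step 1: [if@1.0] ((\x.6) ((\y.true) (if (4 == 5) then (7 + 9) else (let u = 9 in 6))))
step 2: [delta@1.1.0] ((\x.6) ((\y.true) (if false then (7 + 9) else (let u = 9 in 6))))
step 3: [if@1.1] ((\x.6) ((\y.true) (let u = 9 in 6)))
step 4: [let@1.1] ((\x.6) ((\y.true) 6))
step 5: [beta@1] ((\x.6) true)
step 6: [beta@root] 6

Answer: 6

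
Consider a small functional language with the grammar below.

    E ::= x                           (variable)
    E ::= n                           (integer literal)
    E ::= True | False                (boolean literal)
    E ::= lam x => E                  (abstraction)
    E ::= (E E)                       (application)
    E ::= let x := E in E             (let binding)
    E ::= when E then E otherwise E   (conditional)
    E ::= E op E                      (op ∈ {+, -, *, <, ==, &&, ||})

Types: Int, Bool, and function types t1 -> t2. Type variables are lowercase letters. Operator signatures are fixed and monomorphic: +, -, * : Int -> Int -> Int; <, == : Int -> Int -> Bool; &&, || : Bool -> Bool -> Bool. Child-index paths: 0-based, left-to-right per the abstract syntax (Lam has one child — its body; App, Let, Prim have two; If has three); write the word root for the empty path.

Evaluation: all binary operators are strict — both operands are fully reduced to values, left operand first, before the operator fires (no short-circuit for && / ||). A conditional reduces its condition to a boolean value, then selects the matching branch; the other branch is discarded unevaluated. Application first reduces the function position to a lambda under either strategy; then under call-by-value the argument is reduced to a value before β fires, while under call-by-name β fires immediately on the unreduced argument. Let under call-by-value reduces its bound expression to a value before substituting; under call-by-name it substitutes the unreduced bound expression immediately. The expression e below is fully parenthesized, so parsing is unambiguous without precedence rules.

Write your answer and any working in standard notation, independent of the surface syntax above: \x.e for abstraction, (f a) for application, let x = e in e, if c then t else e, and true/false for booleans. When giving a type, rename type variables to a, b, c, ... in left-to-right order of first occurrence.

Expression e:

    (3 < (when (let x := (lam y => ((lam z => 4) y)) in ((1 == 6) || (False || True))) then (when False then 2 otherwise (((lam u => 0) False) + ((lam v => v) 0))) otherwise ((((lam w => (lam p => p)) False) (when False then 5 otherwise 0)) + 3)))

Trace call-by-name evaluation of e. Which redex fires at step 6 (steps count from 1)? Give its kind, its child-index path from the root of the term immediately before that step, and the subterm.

Working:
step 0: (3 < (if (let x = (\y.((\z.4) y)) in ((1 == 6) || (false || true))) then (if false then 2 else (((\u.0) false) + ((\v.v) 0))) else ((((\w.(\p.p)) false) (if false then 5 else 0)) + 3)))
step 1: [let@1.0] (3 < (if ((1 == 6) || (false || true)) then (if false then 2 else (((\u.0) false) + ((\v.v) 0))) else ((((\w.(\p.p)) false) (if false then 5 else 0)) + 3)))
step 2: [delta@1.0.0] (3 < (if (false || (false || true)) then (if false then 2 else (((\u.0) false) + ((\v.v) 0))) else ((((\w.(\p.p)) false) (if false then 5 else 0)) + 3)))
step 3: [delta@1.0.1] (3 < (if (false || true) then (if false then 2 else (((\u.0) false) + ((\v.v) 0))) else ((((\w.(\p.p)) false) (if false then 5 else 0)) + 3)))
step 4: [delta@1.0] (3 < (if true then (if false then 2 else (((\u.0) false) + ((\v.v) 0))) else ((((\w.(\p.p)) false) (if false then 5 else 0)) + 3)))
step 5: [if@1] (3 < (if false then 2 else (((\u.0) false) + ((\v.v) 0))))
step 6: [if@1] (3 < (((\u.0) false) + ((\v.v) 0)))

Answer: if at 1 : (if false then 2 else (((\u.0) false) + ((\v.v) 0)))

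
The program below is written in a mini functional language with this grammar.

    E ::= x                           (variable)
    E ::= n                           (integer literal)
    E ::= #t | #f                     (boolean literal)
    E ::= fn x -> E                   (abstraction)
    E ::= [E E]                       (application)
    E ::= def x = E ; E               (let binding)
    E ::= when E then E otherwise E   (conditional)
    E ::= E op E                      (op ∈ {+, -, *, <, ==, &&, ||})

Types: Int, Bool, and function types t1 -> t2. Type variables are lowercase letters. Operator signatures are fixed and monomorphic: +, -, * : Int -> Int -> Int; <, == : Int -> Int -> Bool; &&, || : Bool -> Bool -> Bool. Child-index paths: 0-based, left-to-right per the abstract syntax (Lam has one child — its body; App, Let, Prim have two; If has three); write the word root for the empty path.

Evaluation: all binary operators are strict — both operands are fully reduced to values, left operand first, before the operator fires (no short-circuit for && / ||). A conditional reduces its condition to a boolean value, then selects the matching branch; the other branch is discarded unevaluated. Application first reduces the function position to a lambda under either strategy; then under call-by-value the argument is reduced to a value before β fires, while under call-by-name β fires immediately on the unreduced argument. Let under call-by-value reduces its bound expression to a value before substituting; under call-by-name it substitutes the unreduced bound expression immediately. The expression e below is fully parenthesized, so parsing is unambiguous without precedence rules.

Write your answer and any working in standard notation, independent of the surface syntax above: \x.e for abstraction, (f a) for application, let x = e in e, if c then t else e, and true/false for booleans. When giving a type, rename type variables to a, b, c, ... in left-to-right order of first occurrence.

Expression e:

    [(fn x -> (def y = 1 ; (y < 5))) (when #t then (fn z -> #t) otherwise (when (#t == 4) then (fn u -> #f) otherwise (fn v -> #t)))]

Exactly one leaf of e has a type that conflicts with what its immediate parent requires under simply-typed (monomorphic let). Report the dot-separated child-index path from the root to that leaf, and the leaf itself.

Trace:
let y : Int
y : Int
  unify Int ~ Int
  unify Int ~ Int
\x._ : a -> Bool
  unify Bool ~ Bool
\z._ : b -> Bool
  unify Bool ~ Int
  FAIL: mismatch Bool ~ Int

Answer: 1.2.0.0 : true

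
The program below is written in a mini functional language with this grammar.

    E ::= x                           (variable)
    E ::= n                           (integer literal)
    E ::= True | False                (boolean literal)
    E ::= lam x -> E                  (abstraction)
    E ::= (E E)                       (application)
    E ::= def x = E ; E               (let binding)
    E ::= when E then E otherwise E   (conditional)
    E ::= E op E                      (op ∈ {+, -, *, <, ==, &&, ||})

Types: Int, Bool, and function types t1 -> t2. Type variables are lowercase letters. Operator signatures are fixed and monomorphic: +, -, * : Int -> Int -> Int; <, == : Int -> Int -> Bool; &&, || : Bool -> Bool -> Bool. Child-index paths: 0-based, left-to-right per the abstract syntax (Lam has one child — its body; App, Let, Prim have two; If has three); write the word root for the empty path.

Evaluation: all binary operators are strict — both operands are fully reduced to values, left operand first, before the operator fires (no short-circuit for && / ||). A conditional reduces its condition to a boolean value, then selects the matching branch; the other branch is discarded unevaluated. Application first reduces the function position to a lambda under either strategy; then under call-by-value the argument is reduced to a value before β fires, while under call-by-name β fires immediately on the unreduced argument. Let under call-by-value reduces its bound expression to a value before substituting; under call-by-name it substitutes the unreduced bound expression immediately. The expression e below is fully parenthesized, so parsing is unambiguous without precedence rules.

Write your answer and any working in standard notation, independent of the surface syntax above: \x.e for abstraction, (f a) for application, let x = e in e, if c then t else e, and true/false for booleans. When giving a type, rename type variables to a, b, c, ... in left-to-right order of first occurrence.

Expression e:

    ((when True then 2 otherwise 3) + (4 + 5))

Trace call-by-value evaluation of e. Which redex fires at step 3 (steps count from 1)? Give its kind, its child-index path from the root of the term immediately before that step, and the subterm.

Answer: delta at root : (2 + 9)

Derivation:
step 0: ((if true then 2 else 3) + (4 + 5))
step 1: [if@0] (2 + (4 + 5))
step 2: [delta@1] (2 + 9)
step 3: [delta@root] 11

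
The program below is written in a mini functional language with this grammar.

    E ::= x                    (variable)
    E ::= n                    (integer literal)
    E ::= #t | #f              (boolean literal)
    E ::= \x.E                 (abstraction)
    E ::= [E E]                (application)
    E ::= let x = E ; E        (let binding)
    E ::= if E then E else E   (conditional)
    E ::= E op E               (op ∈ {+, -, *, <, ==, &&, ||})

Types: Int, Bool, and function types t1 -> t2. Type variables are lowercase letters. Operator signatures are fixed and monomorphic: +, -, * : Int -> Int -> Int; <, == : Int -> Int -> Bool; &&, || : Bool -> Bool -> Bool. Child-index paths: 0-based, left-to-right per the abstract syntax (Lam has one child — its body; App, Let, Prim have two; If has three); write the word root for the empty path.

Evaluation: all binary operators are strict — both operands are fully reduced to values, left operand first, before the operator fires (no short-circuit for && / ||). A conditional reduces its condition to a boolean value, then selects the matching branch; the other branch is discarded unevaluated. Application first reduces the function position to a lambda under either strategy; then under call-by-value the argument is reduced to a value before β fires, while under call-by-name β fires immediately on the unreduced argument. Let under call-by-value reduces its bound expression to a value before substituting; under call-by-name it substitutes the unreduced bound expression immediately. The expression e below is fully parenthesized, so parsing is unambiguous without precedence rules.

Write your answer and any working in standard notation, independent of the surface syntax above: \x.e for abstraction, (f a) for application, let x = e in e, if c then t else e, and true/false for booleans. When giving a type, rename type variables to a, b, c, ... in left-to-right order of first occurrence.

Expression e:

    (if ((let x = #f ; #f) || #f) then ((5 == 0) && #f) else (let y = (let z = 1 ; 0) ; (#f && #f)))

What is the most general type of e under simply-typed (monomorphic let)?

Derivation:
let x : Bool
  unify Bool ~ Bool
  unify Bool ~ Bool
  unify Bool ~ Bool
  unify Int ~ Int
  unify Int ~ Int
  unify Bool ~ Bool
  unify Bool ~ Bool
let z : Int
let y : Int
  unify Bool ~ Bool
  unify Bool ~ Bool
  unify Bool ~ Bool

Answer: Bool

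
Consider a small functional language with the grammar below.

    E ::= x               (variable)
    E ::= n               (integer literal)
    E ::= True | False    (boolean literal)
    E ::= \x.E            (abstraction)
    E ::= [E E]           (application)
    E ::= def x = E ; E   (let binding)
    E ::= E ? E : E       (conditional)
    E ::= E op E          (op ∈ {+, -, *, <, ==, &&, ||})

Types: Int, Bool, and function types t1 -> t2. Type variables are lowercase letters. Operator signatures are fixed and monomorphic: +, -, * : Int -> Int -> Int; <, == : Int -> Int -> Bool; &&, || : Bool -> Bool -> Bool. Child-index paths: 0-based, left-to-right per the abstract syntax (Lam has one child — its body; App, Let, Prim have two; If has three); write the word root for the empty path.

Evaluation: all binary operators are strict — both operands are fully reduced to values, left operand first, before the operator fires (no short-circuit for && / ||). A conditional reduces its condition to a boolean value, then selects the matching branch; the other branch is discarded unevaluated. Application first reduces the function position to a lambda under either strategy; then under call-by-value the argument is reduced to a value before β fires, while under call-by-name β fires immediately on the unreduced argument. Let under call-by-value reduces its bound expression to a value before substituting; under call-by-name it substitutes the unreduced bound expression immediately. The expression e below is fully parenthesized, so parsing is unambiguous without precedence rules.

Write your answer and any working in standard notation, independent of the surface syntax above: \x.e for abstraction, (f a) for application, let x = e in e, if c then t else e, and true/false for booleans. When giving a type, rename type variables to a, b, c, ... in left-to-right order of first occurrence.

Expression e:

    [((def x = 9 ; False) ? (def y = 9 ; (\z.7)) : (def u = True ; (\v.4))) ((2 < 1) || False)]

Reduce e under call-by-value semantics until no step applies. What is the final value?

Answer: 4

Working:
step 0: ((if (let x = 9 in false) then (let y = 9 in (\z.7)) else (let u = true in (\v.4))) ((2 < 1) || false))
step 1: [let@0.0] ((if false then (let y = 9 in (\z.7)) else (let u = true in (\v.4))) ((2 < 1) || false))
step 2: [if@0] ((let u = true in (\v.4)) ((2 < 1) || false))
step 3: [let@0] ((\v.4) ((2 < 1) || false))
step 4: [delta@1.0] ((\v.4) (false || false))
step 5: [delta@1] ((\v.4) false)
step 6: [beta@root] 4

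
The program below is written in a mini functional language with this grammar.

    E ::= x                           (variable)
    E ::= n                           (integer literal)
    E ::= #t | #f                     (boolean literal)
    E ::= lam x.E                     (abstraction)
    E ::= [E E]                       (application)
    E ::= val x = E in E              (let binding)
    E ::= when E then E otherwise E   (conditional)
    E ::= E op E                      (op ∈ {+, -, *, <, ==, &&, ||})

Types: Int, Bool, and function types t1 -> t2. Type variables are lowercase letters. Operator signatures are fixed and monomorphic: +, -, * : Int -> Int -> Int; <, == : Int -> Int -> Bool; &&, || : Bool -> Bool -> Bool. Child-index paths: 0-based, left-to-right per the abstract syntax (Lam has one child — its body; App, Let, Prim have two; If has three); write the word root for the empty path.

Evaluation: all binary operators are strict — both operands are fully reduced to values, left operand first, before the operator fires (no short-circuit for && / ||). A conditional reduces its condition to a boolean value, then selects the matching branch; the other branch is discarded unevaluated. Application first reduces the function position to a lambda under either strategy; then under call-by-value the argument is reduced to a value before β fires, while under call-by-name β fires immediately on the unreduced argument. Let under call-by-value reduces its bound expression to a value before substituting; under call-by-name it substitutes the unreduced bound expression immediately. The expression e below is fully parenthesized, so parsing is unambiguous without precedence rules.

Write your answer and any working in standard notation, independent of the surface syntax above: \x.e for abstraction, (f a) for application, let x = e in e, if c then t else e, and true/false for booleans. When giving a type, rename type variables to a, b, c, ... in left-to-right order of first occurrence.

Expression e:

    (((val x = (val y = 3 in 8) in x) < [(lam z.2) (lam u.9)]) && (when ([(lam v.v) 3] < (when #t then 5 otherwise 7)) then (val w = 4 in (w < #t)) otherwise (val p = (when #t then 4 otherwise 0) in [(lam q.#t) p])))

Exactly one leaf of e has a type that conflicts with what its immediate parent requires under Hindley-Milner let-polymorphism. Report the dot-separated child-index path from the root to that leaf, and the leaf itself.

Derivation:
let y : Int
let x : Int
x : Int
  unify Int ~ Int
\z._ : a -> Int
\u._ : b -> Int
  unify a -> Int ~ (b -> Int) -> c
  unify a ~ b -> Int
  unify Int ~ c
_ _ : Int
  unify Int ~ Int
  unify Bool ~ Bool
v : d
\v._ : d -> d
  unify d -> d ~ Int -> e
  unify d ~ Int
  unify Int ~ e
_ _ : Int
  unify Int ~ Int
  unify Bool ~ Bool
  unify Int ~ Int
  unify Int ~ Int
  unify Bool ~ Bool
let w : Int
w : Int
  unify Int ~ Int
  unify Bool ~ Int
  FAIL: mismatch Bool ~ Int

Answer: 1.1.1.1 : true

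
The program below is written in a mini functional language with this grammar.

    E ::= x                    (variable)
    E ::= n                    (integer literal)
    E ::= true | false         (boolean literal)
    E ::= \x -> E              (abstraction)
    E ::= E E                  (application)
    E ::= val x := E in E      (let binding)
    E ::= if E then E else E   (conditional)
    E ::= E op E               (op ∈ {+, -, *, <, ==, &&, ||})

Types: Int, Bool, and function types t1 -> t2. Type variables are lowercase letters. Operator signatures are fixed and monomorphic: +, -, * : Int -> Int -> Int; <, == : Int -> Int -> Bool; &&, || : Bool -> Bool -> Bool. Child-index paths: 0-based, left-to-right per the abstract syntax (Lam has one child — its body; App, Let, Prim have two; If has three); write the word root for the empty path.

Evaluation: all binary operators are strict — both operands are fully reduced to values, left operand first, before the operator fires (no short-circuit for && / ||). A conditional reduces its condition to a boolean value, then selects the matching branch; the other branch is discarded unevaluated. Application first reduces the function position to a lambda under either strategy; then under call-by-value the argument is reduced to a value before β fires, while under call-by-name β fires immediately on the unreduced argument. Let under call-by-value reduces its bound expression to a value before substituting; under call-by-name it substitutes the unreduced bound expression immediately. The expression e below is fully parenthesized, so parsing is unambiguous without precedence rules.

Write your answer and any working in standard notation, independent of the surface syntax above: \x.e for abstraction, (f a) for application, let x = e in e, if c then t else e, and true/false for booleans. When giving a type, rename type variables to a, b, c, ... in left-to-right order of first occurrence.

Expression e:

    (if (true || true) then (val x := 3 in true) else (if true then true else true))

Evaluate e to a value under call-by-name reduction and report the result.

Answer: true

Derivation:
step 0: (if (true || true) then (let x = 3 in true) else (if true then true else true))
step 1: [delta@0] (if true then (let x = 3 in true) else (if true then true else true))
step 2: [if@root] (let x = 3 in true)
step 3: [let@root] true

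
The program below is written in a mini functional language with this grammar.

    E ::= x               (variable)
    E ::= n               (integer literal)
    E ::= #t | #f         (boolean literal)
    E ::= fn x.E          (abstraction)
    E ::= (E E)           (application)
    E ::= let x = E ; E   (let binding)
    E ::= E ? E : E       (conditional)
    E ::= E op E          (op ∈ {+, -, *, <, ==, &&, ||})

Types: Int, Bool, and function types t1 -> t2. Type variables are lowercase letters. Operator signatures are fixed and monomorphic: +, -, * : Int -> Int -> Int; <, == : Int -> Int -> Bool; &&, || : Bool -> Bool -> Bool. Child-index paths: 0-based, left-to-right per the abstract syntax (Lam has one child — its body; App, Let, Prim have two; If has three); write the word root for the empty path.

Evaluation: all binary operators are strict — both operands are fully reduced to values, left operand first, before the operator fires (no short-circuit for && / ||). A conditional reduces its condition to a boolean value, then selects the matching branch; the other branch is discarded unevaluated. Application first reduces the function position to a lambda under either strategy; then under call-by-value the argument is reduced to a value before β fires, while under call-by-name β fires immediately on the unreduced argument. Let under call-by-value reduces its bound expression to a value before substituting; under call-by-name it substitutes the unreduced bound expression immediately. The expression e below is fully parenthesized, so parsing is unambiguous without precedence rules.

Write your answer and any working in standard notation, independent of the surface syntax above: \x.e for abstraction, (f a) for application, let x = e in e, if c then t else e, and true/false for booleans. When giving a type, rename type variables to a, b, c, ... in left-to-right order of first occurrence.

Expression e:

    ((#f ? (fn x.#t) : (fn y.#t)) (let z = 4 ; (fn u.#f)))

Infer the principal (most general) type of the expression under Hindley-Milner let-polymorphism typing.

Working:
  unify Bool ~ Bool
\x._ : a -> Bool
\y._ : b -> Bool
  unify a -> Bool ~ b -> Bool
  unify a ~ b
  unify Bool ~ Bool
let z : Int
\u._ : c -> Bool
  unify b -> Bool ~ (c -> Bool) -> d
  unify b ~ c -> Bool
  unify Bool ~ d
_ _ : Bool

Answer: Bool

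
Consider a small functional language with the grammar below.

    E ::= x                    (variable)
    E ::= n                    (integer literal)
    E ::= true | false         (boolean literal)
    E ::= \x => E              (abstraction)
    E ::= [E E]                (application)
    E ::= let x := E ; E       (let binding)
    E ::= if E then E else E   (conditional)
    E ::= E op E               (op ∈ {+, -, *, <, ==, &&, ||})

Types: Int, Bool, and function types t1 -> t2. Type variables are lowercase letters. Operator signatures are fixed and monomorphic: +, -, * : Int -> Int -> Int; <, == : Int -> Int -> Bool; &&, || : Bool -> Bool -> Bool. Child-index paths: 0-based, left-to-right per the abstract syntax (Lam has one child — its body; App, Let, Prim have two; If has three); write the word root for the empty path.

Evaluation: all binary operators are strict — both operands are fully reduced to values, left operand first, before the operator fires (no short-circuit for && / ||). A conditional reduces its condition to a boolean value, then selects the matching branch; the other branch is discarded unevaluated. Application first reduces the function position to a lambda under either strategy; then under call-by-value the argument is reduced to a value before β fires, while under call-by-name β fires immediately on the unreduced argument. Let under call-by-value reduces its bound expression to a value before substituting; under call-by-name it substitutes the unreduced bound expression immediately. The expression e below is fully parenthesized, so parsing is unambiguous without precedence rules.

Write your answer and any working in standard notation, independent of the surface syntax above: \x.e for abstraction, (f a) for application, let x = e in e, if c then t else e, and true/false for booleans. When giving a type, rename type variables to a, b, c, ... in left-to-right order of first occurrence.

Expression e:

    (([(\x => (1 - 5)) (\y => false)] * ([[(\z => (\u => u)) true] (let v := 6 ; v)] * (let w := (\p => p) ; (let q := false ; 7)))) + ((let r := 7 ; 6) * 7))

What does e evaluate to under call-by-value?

Derivation:
step 0: ((((\x.(1 - 5)) (\y.false)) * ((((\z.(\u.u)) true) (let v = 6 in v)) * (let w = (\p.p) in (let q = false in 7)))) + ((let r = 7 in 6) * 7))
step 1: [beta@0.0] (((1 - 5) * ((((\z.(\u.u)) true) (let v = 6 in v)) * (let w = (\p.p) in (let q = false in 7)))) + ((let r = 7 in 6) * 7))
step 2: [delta@0.0] ((-4 * ((((\z.(\u.u)) true) (let v = 6 in v)) * (let w = (\p.p) in (let q = false in 7)))) + ((let r = 7 in 6) * 7))
step 3: [beta@0.1.0.0] ((-4 * (((\u.u) (let v = 6 in v)) * (let w = (\p.p) in (let q = false in 7)))) + ((let r = 7 in 6) * 7))
step 4: [let@0.1.0.1] ((-4 * (((\u.u) 6) * (let w = (\p.p) in (let q = false in 7)))) + ((let r = 7 in 6) * 7))
step 5: [beta@0.1.0] ((-4 * (6 * (let w = (\p.p) in (let q = false in 7)))) + ((let r = 7 in 6) * 7))
step 6: [let@0.1.1] ((-4 * (6 * (let q = false in 7))) + ((let r = 7 in 6) * 7))
step 7: [let@0.1.1] ((-4 * (6 * 7)) + ((let r = 7 in 6) * 7))
step 8: [delta@0.1] ((-4 * 42) + ((let r = 7 in 6) * 7))
step 9: [delta@0] (-168 + ((let r = 7 in 6) * 7))
step 10: [let@1.0] (-168 + (6 * 7))
step 11: [delta@1] (-168 + 42)
step 12: [delta@root] -126

Answer: -126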